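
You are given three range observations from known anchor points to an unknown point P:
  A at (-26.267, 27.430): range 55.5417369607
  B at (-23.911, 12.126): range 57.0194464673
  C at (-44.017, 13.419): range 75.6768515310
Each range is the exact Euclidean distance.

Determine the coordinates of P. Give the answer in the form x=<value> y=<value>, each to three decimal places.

eq1: (x + 26.267)² + (y − 27.430)² = 55.5417369607²
eq2: (x + 23.911)² + (y − 12.126)² = 57.0194464673²
eq3: (x + 44.017)² + (y − 13.419)² = 75.6768515310²
eq2−eq3, eq2−eq1 (x²,y² cancel):
  -40.212·x + 2.586·y = -1076.978529
  -4.712·x + 30.608·y = 889.917123
det = -40.212·30.608 − 2.586·-4.712 = -1218.623664
x = (-1076.978529·30.608 − 2.586·889.917123) / -1218.623664 = 28.938782
y = (-40.212·889.917123 − -1076.978529·-4.712) / -1218.623664 = 33.529687

x=28.939 y=33.530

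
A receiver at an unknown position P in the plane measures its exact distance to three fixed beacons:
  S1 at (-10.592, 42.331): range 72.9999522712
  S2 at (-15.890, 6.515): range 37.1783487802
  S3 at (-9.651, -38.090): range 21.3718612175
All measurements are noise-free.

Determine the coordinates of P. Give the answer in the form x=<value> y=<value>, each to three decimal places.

eq1: (x + 10.592)² + (y − 42.331)² = 72.9999522712²
eq2: (x + 15.890)² + (y − 6.515)² = 37.1783487802²
eq3: (x + 9.651)² + (y + 38.090)² = 21.3718612175²
eq1−eq2, eq1−eq3 (x²,y² cancel):
  -10.596·x − 71.632·y = 2337.596714
  1.882·x − 160.842·y = 4512.122456
det = -10.596·-160.842 − -71.632·1.882 = 1839.093256
x = (2337.596714·-160.842 − -71.632·4512.122456) / 1839.093256 = -28.694235
y = (-10.596·4512.122456 − 2337.596714·1.882) / 1839.093256 = -28.388885

x=-28.694 y=-28.389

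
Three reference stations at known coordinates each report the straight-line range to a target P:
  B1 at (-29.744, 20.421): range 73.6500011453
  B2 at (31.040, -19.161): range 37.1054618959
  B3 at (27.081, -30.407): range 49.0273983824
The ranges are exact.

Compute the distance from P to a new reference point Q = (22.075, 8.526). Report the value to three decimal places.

eq1: (x + 29.744)² + (y − 20.421)² = 73.6500011453²
eq2: (x − 31.040)² + (y + 19.161)² = 37.1054618959²
eq3: (x − 27.081)² + (y + 30.407)² = 49.0273983824²
eq3−eq2, eq3−eq1 (x²,y² cancel):
  7.918·x + 22.492·y = 699.529801
  -113.650·x + 101.656·y = -3376.880310
det = 7.918·101.656 − 22.492·-113.650 = 3361.128008
x = (699.529801·101.656 − 22.492·-3376.880310) / 3361.128008 = 43.754416
y = (7.918·-3376.880310 − 699.529801·-113.650) / 3361.128008 = 15.698130
|P − Q| = √((43.754416 − 22.075)² + (15.698130 − 8.526)²) = 22.834985

22.835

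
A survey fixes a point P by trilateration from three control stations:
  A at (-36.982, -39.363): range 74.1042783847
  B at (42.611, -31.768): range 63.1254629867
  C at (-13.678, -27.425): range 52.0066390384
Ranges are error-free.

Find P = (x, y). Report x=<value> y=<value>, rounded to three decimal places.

eq1: (x + 36.982)² + (y + 39.363)² = 74.1042783847²
eq2: (x − 42.611)² + (y + 31.768)² = 63.1254629867²
eq3: (x + 13.678)² + (y + 27.425)² = 52.0066390384²
eq2−eq1, eq2−eq3 (x²,y² cancel):
  -159.186·x − 15.190·y = -1414.409050
  -112.578·x + 8.686·y = -605.551263
det = -159.186·8.686 − -15.190·-112.578 = -3092.749416
x = (-1414.409050·8.686 − -15.190·-605.551263) / -3092.749416 = 6.946531
y = (-159.186·-605.551263 − -1414.409050·-112.578) / -3092.749416 = 20.317216

x=6.947 y=20.317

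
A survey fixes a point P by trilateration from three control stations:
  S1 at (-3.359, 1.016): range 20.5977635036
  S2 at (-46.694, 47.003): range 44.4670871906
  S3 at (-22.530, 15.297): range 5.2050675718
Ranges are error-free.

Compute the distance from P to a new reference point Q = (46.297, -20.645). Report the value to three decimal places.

74.756

eq1: (x + 3.359)² + (y − 1.016)² = 20.5977635036²
eq2: (x + 46.694)² + (y − 47.003)² = 44.4670871906²
eq3: (x + 22.530)² + (y − 15.297)² = 5.2050675718²
eq3−eq2, eq3−eq1 (x²,y² cancel):
  -48.328·x + 63.412·y = 1697.783421
  38.342·x − 28.562·y = -1126.459105
det = -48.328·-28.562 − 63.412·38.342 = -1050.998568
x = (1697.783421·-28.562 − 63.412·-1126.459105) / -1050.998568 = -21.825848
y = (-48.328·-1126.459105 − 1697.783421·38.342) / -1050.998568 = 10.139782
|P − Q| = √((-21.825848 − 46.297)² + (10.139782 − -20.645)²) = 74.755770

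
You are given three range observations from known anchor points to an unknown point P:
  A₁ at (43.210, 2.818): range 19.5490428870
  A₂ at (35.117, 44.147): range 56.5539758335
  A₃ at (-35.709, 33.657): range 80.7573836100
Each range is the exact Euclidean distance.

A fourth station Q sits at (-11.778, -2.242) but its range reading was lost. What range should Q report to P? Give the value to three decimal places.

43.677

eq1: (x − 43.210)² + (y − 2.818)² = 19.5490428870²
eq2: (x − 35.117)² + (y − 44.147)² = 56.5539758335²
eq3: (x + 35.709)² + (y − 33.657)² = 80.7573836100²
eq3−eq1, eq3−eq2 (x²,y² cancel):
  157.838·x − 61.678·y = 5606.708824
  141.652·x + 20.980·y = 4097.637793
det = 157.838·20.980 − -61.678·141.652 = 12048.253296
x = (5606.708824·20.980 − -61.678·4097.637793) / 12048.253296 = 30.739963
y = (157.838·4097.637793 − 5606.708824·141.652) / 12048.253296 = -12.237339
|P − Q| = √((30.739963 − -11.778)² + (-12.237339 − -2.242)²) = 43.677041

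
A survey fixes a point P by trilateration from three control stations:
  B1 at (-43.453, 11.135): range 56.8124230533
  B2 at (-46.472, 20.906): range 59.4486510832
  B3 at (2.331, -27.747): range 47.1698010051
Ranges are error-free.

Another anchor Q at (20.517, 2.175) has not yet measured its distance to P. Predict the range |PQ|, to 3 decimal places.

17.754

eq1: (x + 43.453)² + (y − 11.135)² = 56.8124230533²
eq2: (x + 46.472)² + (y − 20.906)² = 59.4486510832²
eq3: (x − 2.331)² + (y + 27.747)² = 47.1698010051²
eq2−eq1, eq2−eq3 (x²,y² cancel):
  6.038·x − 19.542·y = -278.065484
  97.606·x − 97.306·y = -512.226061
det = 6.038·-97.306 − -19.542·97.606 = 1319.882824
x = (-278.065484·-97.306 − -19.542·-512.226061) / 1319.882824 = 12.915933
y = (6.038·-512.226061 − -278.065484·97.606) / 1319.882824 = 18.219828
|P − Q| = √((12.915933 − 20.517)² + (18.219828 − 2.175)²) = 17.754232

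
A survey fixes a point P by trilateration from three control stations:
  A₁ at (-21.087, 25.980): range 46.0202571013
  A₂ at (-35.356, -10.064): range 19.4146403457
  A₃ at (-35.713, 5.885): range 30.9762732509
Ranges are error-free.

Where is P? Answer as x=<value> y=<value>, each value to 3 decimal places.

x=-18.662 y=-19.976

eq1: (x + 21.087)² + (y − 25.980)² = 46.0202571013²
eq2: (x + 35.356)² + (y + 10.064)² = 19.4146403457²
eq3: (x + 35.713)² + (y − 5.885)² = 30.9762732509²
eq1−eq2, eq1−eq3 (x²,y² cancel):
  -28.538·x − 72.088·y = 1972.644667
  -29.252·x − 40.190·y = 1348.764184
det = -28.538·-40.190 − -72.088·-29.252 = -961.775956
x = (1972.644667·-40.190 − -72.088·1348.764184) / -961.775956 = -18.662479
y = (-28.538·1348.764184 − 1972.644667·-29.252) / -961.775956 = -19.976346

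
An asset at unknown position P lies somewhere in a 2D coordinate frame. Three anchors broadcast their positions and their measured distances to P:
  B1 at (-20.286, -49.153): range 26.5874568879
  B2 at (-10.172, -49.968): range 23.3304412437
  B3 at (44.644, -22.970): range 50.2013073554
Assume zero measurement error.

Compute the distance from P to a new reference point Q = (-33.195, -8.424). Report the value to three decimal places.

eq1: (x + 20.286)² + (y + 49.153)² = 26.5874568879²
eq2: (x + 10.172)² + (y + 49.968)² = 23.3304412437²
eq3: (x − 44.644)² + (y + 22.970)² = 50.2013073554²
eq2−eq3, eq2−eq1 (x²,y² cancel):
  109.632·x + 53.996·y = -2055.424744
  -20.228·x + 1.630·y = 64.685222
det = 109.632·1.630 − 53.996·-20.228 = 1270.931248
x = (-2055.424744·1.630 − 53.996·64.685222) / 1270.931248 = -5.384308
y = (109.632·64.685222 − -2055.424744·-20.228) / 1270.931248 = -27.134089
|P − Q| = √((-5.384308 − -33.195)² + (-27.134089 − -8.424)²) = 33.518681

33.519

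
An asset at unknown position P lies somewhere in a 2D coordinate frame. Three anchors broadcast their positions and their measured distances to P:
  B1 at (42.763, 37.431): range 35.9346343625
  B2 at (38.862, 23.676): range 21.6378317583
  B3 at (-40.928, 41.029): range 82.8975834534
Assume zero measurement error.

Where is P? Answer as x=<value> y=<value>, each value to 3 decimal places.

x=32.698 y=2.935

eq1: (x − 42.763)² + (y − 37.431)² = 35.9346343625²
eq2: (x − 38.862)² + (y − 23.676)² = 21.6378317583²
eq3: (x + 40.928)² + (y − 41.029)² = 82.8975834534²
eq3−eq2, eq3−eq1 (x²,y² cancel):
  159.580·x − 34.706·y = 5116.141574
  167.382·x − 7.196·y = 5451.985301
det = 159.580·-7.196 − -34.706·167.382 = 4660.822012
x = (5116.141574·-7.196 − -34.706·5451.985301) / 4660.822012 = 32.698277
y = (159.580·5451.985301 − 5116.141574·167.382) / 4660.822012 = 2.934634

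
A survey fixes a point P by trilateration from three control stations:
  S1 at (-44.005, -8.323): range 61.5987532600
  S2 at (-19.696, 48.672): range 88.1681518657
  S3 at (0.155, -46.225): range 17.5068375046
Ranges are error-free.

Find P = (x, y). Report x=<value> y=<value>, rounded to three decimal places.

eq1: (x + 44.005)² + (y + 8.323)² = 61.5987532600²
eq2: (x + 19.696)² + (y − 48.672)² = 88.1681518657²
eq3: (x − 0.155)² + (y + 46.225)² = 17.5068375046²
eq1−eq3, eq1−eq2 (x²,y² cancel):
  88.320·x − 75.804·y = 3618.979340
  48.618·x + 113.990·y = -3228.032954
det = 88.320·113.990 − -75.804·48.618 = 13753.035672
x = (3618.979340·113.990 − -75.804·-3228.032954) / 13753.035672 = 12.203098
y = (88.320·-3228.032954 − 3618.979340·48.618) / 13753.035672 = -33.523319

x=12.203 y=-33.523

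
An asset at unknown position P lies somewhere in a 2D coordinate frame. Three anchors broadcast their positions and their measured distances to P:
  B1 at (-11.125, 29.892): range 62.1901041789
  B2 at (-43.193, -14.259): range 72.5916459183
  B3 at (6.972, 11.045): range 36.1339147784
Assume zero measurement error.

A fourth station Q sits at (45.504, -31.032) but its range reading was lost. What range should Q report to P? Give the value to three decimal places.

eq1: (x + 11.125)² + (y − 29.892)² = 62.1901041789²
eq2: (x + 43.193)² + (y + 14.259)² = 72.5916459183²
eq3: (x − 6.972)² + (y − 11.045)² = 36.1339147784²
eq3−eq1, eq3−eq2 (x²,y² cancel):
  -36.194·x + 37.694·y = -1715.252781
  -100.330·x − 50.608·y = -2065.533739
det = -36.194·-50.608 − 37.694·-100.330 = 5613.544972
x = (-1715.252781·-50.608 − 37.694·-2065.533739) / 5613.544972 = 29.333290
y = (-36.194·-2065.533739 − -1715.252781·-100.330) / 5613.544972 = -17.338666
|P − Q| = √((29.333290 − 45.504)² + (-17.338666 − -31.032)²) = 21.189603

21.190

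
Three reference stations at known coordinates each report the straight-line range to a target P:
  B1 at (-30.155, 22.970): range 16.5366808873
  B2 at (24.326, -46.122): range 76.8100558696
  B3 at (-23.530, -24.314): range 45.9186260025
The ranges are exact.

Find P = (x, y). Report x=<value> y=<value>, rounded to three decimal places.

eq1: (x + 30.155)² + (y − 22.970)² = 16.5366808873²
eq2: (x − 24.326)² + (y + 46.122)² = 76.8100558696²
eq3: (x + 23.530)² + (y + 24.314)² = 45.9186260025²
eq2−eq1, eq2−eq3 (x²,y² cancel):
  -108.962·x + 138.184·y = 4344.274633
  -95.712·x + 43.616·y = 2217.102805
det = -108.962·43.616 − 138.184·-95.712 = 8473.380416
x = (4344.274633·43.616 − 138.184·2217.102805) / 8473.380416 = -13.794760
y = (-108.962·2217.102805 − 4344.274633·-95.712) / 8473.380416 = 20.560774

x=-13.795 y=20.561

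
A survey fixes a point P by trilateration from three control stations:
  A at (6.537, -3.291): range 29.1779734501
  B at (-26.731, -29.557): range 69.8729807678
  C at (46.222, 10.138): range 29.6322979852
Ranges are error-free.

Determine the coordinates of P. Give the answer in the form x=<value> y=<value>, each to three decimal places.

eq1: (x − 6.537)² + (y + 3.291)² = 29.1779734501²
eq2: (x + 26.731)² + (y + 29.557)² = 69.8729807678²
eq3: (x − 46.222)² + (y − 10.138)² = 29.6322979852²
eq3−eq1, eq3−eq2 (x²,y² cancel):
  -79.370·x − 26.858·y = -2158.970329
  -145.906·x − 79.390·y = -4655.250075
det = -79.370·-79.390 − -26.858·-145.906 = 2382.440952
x = (-2158.970329·-79.390 − -26.858·-4655.250075) / 2382.440952 = 19.463210
y = (-79.370·-4655.250075 − -2158.970329·-145.906) / 2382.440952 = 22.867502

x=19.463 y=22.868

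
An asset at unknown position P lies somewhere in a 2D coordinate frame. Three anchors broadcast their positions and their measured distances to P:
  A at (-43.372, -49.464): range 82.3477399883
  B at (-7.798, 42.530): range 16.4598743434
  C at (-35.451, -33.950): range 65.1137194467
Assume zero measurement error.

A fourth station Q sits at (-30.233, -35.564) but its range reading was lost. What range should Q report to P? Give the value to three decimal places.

65.300

eq1: (x + 43.372)² + (y + 49.464)² = 82.3477399883²
eq2: (x + 7.798)² + (y − 42.530)² = 16.4598743434²
eq3: (x + 35.451)² + (y + 33.950)² = 65.1137194467²
eq3−eq2, eq3−eq1 (x²,y² cancel):
  55.306·x + 152.960·y = 3429.102800
  -15.842·x − 31.028·y = -622.912042
det = 55.306·-31.028 − 152.960·-15.842 = 707.157752
x = (3429.102800·-31.028 − 152.960·-622.912042) / 707.157752 = -15.721493
y = (55.306·-622.912042 − 3429.102800·-15.842) / 707.157752 = 28.102744
|P − Q| = √((-15.721493 − -30.233)² + (28.102744 − -35.564)²) = 65.299603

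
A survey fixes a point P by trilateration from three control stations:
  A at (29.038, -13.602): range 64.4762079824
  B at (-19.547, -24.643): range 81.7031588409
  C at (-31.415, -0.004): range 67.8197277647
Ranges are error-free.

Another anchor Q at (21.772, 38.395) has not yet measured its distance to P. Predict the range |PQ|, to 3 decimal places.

12.826

eq1: (x − 29.038)² + (y + 13.602)² = 64.4762079824²
eq2: (x + 19.547)² + (y + 24.643)² = 81.7031588409²
eq3: (x + 31.415)² + (y + 0.004)² = 67.8197277647²
eq1−eq2, eq1−eq3 (x²,y² cancel):
  -97.170·x − 22.082·y = -2557.081959
  -120.906·x + 27.196·y = -483.651685
det = -97.170·27.196 − -22.082·-120.906 = -5312.481612
x = (-2557.081959·27.196 − -22.082·-483.651685) / -5312.481612 = 15.100739
y = (-97.170·-483.651685 − -2557.081959·-120.906) / -5312.481612 = 49.349840
|P − Q| = √((15.100739 − 21.772)² + (49.349840 − 38.395)²) = 12.826311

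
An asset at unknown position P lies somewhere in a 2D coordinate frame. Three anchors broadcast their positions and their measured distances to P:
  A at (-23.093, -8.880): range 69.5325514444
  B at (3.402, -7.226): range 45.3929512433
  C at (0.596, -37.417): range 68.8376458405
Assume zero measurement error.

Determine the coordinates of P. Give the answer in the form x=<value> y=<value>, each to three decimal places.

eq1: (x + 23.093)² + (y + 8.880)² = 69.5325514444²
eq2: (x − 3.402)² + (y + 7.226)² = 45.3929512433²
eq3: (x − 0.596)² + (y + 37.417)² = 68.8376458405²
eq1−eq2, eq1−eq3 (x²,y² cancel):
  52.990·x + 3.308·y = 2225.903319
  47.378·x − 57.074·y = 884.400282
det = 52.990·-57.074 − 3.308·47.378 = -3181.077684
x = (2225.903319·-57.074 − 3.308·884.400282) / -3181.077684 = 40.856218
y = (52.990·884.400282 − 2225.903319·47.378) / -3181.077684 = 18.419694

x=40.856 y=18.420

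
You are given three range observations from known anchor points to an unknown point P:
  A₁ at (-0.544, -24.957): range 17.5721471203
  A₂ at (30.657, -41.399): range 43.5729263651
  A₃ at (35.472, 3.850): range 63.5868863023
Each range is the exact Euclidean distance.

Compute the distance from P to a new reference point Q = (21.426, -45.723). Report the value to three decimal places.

35.128

eq1: (x + 0.544)² + (y + 24.957)² = 17.5721471203²
eq2: (x − 30.657)² + (y + 41.399)² = 43.5729263651²
eq3: (x − 35.472)² + (y − 3.850)² = 63.5868863023²
eq3−eq1, eq3−eq2 (x²,y² cancel):
  -72.032·x − 57.614·y = 3084.574256
  -9.630·x − 90.498·y = 3525.335764
det = -72.032·-90.498 − -57.614·-9.630 = 5963.929116
x = (3084.574256·-90.498 − -57.614·3525.335764) / 5963.929116 = -12.749834
y = (-72.032·3525.335764 − 3084.574256·-9.630) / 5963.929116 = -37.598122
|P − Q| = √((-12.749834 − 21.426)² + (-37.598122 − -45.723)²) = 35.128354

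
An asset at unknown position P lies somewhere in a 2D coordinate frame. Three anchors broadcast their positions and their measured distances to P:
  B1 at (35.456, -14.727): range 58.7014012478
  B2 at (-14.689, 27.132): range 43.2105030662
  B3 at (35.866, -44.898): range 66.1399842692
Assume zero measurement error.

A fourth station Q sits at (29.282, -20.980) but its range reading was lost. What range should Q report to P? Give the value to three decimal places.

eq1: (x − 35.456)² + (y + 14.727)² = 58.7014012478²
eq2: (x + 14.689)² + (y − 27.132)² = 43.2105030662²
eq3: (x − 35.866)² + (y + 44.898)² = 66.1399842692²
eq3−eq1, eq3−eq2 (x²,y² cancel):
  -0.820·x + 60.342·y = -899.544884
  -101.110·x + 144.060·y = 157.061729
det = -0.820·144.060 − 60.342·-101.110 = 5983.050420
x = (-899.544884·144.060 − 60.342·157.061729) / 5983.050420 = -23.243303
y = (-0.820·157.061729 − -899.544884·-101.110) / 5983.050420 = -15.223300
|P − Q| = √((-23.243303 − 29.282)² + (-15.223300 − -20.980)²) = 52.839825

52.840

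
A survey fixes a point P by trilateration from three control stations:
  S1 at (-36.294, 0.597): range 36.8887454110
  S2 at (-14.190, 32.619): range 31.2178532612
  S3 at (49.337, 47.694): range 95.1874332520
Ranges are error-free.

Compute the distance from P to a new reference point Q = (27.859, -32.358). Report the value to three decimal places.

100.310

eq1: (x + 36.294)² + (y − 0.597)² = 36.8887454110²
eq2: (x + 14.190)² + (y − 32.619)² = 31.2178532612²
eq3: (x − 49.337)² + (y − 47.694)² = 95.1874332520²
eq3−eq1, eq3−eq2 (x²,y² cancel):
  -171.262·x − 94.194·y = 4308.621551
  -127.054·x − 30.150·y = 4642.591143
det = -171.262·-30.150 − -94.194·-127.054 = -6804.175176
x = (4308.621551·-30.150 − -94.194·4642.591143) / -6804.175176 = -45.178039
y = (-171.262·4642.591143 − 4308.621551·-127.054) / -6804.175176 = 36.399980
|P − Q| = √((-45.178039 − 27.859)² + (36.399980 − -32.358)²) = 100.309864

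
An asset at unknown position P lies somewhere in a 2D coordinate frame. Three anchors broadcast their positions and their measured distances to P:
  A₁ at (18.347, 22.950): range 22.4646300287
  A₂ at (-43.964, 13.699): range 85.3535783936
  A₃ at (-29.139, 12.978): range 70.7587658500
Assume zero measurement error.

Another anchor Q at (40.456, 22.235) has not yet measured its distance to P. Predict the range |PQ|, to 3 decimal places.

1.534

eq1: (x − 18.347)² + (y − 22.950)² = 22.4646300287²
eq2: (x + 43.964)² + (y − 13.699)² = 85.3535783936²
eq3: (x + 29.139)² + (y − 12.978)² = 70.7587658500²
eq1−eq2, eq1−eq3 (x²,y² cancel):
  -124.622·x − 18.502·y = -5523.392754
  -94.972·x − 19.944·y = -4347.948446
det = -124.622·-19.944 − -18.502·-94.972 = 728.289224
x = (-5523.392754·-19.944 − -18.502·-4347.948446) / 728.289224 = 40.798081
y = (-124.622·-4347.948446 − -5523.392754·-94.972) / 728.289224 = 23.730098
|P − Q| = √((40.798081 − 40.456)² + (23.730098 − 22.235)²) = 1.533733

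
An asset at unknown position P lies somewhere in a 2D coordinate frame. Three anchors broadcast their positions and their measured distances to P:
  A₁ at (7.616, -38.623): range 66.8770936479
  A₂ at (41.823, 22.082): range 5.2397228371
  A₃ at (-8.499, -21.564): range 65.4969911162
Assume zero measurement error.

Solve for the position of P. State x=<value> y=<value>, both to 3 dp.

eq1: (x − 7.616)² + (y + 38.623)² = 66.8770936479²
eq2: (x − 41.823)² + (y − 22.082)² = 5.2397228371²
eq3: (x + 8.499)² + (y + 21.564)² = 65.4969911162²
eq1−eq2, eq1−eq3 (x²,y² cancel):
  68.414·x + 121.410·y = 5132.129427
  -32.230·x + 34.118·y = -829.810678
det = 68.414·34.118 − 121.410·-32.230 = 6247.193152
x = (5132.129427·34.118 − 121.410·-829.810678) / 6247.193152 = 44.155079
y = (68.414·-829.810678 − 5132.129427·-32.230) / 6247.193152 = 17.389868

x=44.155 y=17.390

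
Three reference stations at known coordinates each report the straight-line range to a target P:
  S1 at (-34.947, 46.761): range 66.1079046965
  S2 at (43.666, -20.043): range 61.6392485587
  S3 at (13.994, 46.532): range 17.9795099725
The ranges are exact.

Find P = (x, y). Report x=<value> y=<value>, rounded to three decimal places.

x=30.839 y=40.247

eq1: (x + 34.947)² + (y − 46.761)² = 66.1079046965²
eq2: (x − 43.666)² + (y + 20.043)² = 61.6392485587²
eq3: (x − 13.994)² + (y − 46.532)² = 17.9795099725²
eq2−eq3, eq2−eq1 (x²,y² cancel):
  -59.344·x + 133.150·y = 3528.751839
  -157.226·x + 133.608·y = 528.584425
det = -59.344·133.608 − 133.150·-157.226 = 13005.808748
x = (3528.751839·133.608 − 133.150·528.584425) / 13005.808748 = 30.839179
y = (-59.344·528.584425 − 3528.751839·-157.226) / 13005.808748 = 40.246880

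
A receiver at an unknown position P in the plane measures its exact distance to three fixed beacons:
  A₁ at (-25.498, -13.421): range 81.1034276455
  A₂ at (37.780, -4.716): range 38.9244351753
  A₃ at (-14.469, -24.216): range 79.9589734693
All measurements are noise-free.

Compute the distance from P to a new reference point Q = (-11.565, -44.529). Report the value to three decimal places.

eq1: (x + 25.498)² + (y + 13.421)² = 81.1034276455²
eq2: (x − 37.780)² + (y + 4.716)² = 38.9244351753²
eq3: (x + 14.469)² + (y + 24.216)² = 79.9589734693²
eq2−eq3, eq2−eq1 (x²,y² cancel):
  -104.498·x − 39.000·y = -5532.128224
  -126.556·x − 17.410·y = -5681.952133
det = -104.498·-17.410 − -39.000·-126.556 = -3116.373820
x = (-5532.128224·-17.410 − -39.000·-5681.952133) / -3116.373820 = 40.201140
y = (-104.498·-5681.952133 − -5532.128224·-126.556) / -3116.373820 = 34.133063
|P − Q| = √((40.201140 − -11.565)² + (34.133063 − -44.529)²) = 94.167157

94.167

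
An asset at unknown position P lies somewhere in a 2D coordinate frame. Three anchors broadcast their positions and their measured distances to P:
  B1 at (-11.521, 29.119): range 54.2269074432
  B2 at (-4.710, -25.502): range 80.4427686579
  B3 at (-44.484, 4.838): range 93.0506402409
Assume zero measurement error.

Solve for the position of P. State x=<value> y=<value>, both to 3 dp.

x=41.537 y=40.318

eq1: (x + 11.521)² + (y − 29.119)² = 54.2269074432²
eq2: (x + 4.710)² + (y + 25.502)² = 80.4427686579²
eq3: (x + 44.484)² + (y − 4.838)² = 93.0506402409²
eq2−eq1, eq2−eq3 (x²,y² cancel):
  -13.622·x + 109.242·y = 3838.595036
  -79.548·x + 60.680·y = -857.686224
det = -13.622·60.680 − 109.242·-79.548 = 7863.399656
x = (3838.595036·60.680 − 109.242·-857.686224) / 7863.399656 = 41.536908
y = (-13.622·-857.686224 − 3838.595036·-79.548) / 7863.399656 = 40.317925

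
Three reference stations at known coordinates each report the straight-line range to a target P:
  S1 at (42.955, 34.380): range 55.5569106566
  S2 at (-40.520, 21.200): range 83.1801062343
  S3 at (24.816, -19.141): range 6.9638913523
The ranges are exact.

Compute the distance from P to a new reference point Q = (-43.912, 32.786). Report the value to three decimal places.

92.250

eq1: (x − 42.955)² + (y − 34.380)² = 55.5569106566²
eq2: (x + 40.520)² + (y − 21.200)² = 83.1801062343²
eq3: (x − 24.816)² + (y + 19.141)² = 6.9638913523²
eq3−eq2, eq3−eq1 (x²,y² cancel):
  -130.672·x + 80.682·y = -5761.335627
  36.278·x + 107.042·y = -993.169851
det = -130.672·107.042 − 80.682·36.278 = -16914.373820
x = (-5761.335627·107.042 − 80.682·-993.169851) / -16914.373820 = 31.722957
y = (-130.672·-993.169851 − -5761.335627·36.278) / -16914.373820 = -20.029664
|P − Q| = √((31.722957 − -43.912)² + (-20.029664 − 32.786)²) = 92.250426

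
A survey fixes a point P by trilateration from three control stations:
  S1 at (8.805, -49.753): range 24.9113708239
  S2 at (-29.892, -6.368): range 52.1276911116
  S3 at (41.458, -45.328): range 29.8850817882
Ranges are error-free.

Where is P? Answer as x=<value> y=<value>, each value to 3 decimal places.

eq1: (x − 8.805)² + (y + 49.753)² = 24.9113708239²
eq2: (x + 29.892)² + (y + 6.368)² = 52.1276911116²
eq3: (x − 41.458)² + (y + 45.328)² = 29.8850817882²
eq3−eq1, eq3−eq2 (x²,y² cancel):
  -65.306·x − 8.850·y = -947.962597
  -142.700·x + 77.920·y = -4663.488327
det = -65.306·77.920 − -8.850·-142.700 = -6351.538520
x = (-947.962597·77.920 − -8.850·-4663.488327) / -6351.538520 = 18.127437
y = (-65.306·-4663.488327 − -947.962597·-142.700) / -6351.538520 = -26.651733

x=18.127 y=-26.652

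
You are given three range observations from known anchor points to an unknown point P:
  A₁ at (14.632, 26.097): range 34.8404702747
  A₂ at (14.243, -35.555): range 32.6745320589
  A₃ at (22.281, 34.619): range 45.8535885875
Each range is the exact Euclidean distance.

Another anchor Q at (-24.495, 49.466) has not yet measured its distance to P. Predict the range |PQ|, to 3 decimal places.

eq1: (x − 14.632)² + (y − 26.097)² = 34.8404702747²
eq2: (x − 14.243)² + (y + 35.555)² = 32.6745320589²
eq3: (x − 22.281)² + (y − 34.619)² = 45.8535885875²
eq3−eq2, eq3−eq1 (x²,y² cancel):
  -16.076·x − 140.348·y = 807.029493
  -15.298·x − 17.044·y = 88.923928
det = -16.076·-17.044 − -140.348·-15.298 = -1873.044360
x = (807.029493·-17.044 − -140.348·88.923928) / -1873.044360 = 0.680558
y = (-16.076·88.923928 − 807.029493·-15.298) / -1873.044360 = -5.828157
|P − Q| = √((0.680558 − -24.495)² + (-5.828157 − 49.466)²) = 60.755679

60.756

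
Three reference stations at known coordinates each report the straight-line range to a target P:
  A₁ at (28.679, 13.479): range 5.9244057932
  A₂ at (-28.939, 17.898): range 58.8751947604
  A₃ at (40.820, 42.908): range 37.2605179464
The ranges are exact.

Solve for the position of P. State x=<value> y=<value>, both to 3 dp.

x=29.022 y=7.565

eq1: (x − 28.679)² + (y − 13.479)² = 5.9244057932²
eq2: (x + 28.939)² + (y − 17.898)² = 58.8751947604²
eq3: (x − 40.820)² + (y − 42.908)² = 37.2605179464²
eq1−eq3, eq1−eq2 (x²,y² cancel):
  24.282·x + 58.858·y = 1149.952768
  -115.236·x + 8.838·y = -3277.554331
det = 24.282·8.838 − 58.858·-115.236 = 6997.164804
x = (1149.952768·8.838 − 58.858·-3277.554331) / 6997.164804 = 29.022266
y = (24.282·-3277.554331 − 1149.952768·-115.236) / 6997.164804 = 7.564547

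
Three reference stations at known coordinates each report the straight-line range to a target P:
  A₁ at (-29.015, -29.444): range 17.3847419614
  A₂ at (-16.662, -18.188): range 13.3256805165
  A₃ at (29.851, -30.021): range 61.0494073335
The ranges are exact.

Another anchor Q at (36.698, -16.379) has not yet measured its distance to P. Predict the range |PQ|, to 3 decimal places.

65.339

eq1: (x + 29.015)² + (y + 29.444)² = 17.3847419614²
eq2: (x + 16.662)² + (y + 18.188)² = 13.3256805165²
eq3: (x − 29.851)² + (y + 30.021)² = 61.0494073335²
eq3−eq2, eq3−eq1 (x²,y² cancel):
  -93.026·x + 23.666·y = 2365.539321
  -117.732·x + 1.154·y = 3341.277602
det = -93.026·1.154 − 23.666·-117.732 = 2678.893508
x = (2365.539321·1.154 − 23.666·3341.277602) / 2678.893508 = -28.498648
y = (-93.026·3341.277602 − 2365.539321·-117.732) / 2678.893508 = -12.066928
|P − Q| = √((-28.498648 − 36.698)² + (-12.066928 − -16.379)²) = 65.339092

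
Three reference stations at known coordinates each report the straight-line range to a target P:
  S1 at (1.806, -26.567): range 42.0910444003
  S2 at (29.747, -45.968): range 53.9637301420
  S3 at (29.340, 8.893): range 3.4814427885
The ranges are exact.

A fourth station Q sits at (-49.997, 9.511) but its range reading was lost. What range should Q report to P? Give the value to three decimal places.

eq1: (x − 1.806)² + (y + 26.567)² = 42.0910444003²
eq2: (x − 29.747)² + (y + 45.968)² = 53.9637301420²
eq3: (x − 29.340)² + (y − 8.893)² = 3.4814427885²
eq3−eq2, eq3−eq1 (x²,y² cancel):
  0.814·x − 109.722·y = -841.943743
  -55.068·x − 70.920·y = -1990.389499
det = 0.814·-70.920 − -109.722·-55.068 = -6099.899976
x = (-841.943743·-70.920 − -109.722·-1990.389499) / -6099.899976 = 26.013355
y = (0.814·-1990.389499 − -841.943743·-55.068) / -6099.899976 = 7.866413
|P − Q| = √((26.013355 − -49.997)² + (7.866413 − 9.511)²) = 76.028145

76.028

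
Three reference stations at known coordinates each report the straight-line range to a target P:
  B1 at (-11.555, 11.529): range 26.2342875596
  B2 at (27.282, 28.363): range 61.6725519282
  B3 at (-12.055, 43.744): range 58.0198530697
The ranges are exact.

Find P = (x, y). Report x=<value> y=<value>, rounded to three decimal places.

eq1: (x + 11.555)² + (y − 11.529)² = 26.2342875596²
eq2: (x − 27.282)² + (y − 28.363)² = 61.6725519282²
eq3: (x + 12.055)² + (y − 43.744)² = 58.0198530697²
eq3−eq1, eq3−eq2 (x²,y² cancel):
  1.000·x − 64.430·y = 885.640811
  78.674·x − 30.762·y = -947.293579
det = 1.000·-30.762 − -64.430·78.674 = 5038.203820
x = (885.640811·-30.762 − -64.430·-947.293579) / 5038.203820 = -17.521762
y = (1.000·-947.293579 − 885.640811·78.674) / 5038.203820 = -14.017734

x=-17.522 y=-14.018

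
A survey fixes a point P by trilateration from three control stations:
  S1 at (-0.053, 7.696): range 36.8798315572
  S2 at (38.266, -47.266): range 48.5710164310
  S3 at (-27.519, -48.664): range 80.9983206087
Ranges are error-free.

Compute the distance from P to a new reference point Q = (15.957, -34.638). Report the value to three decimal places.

41.246

eq1: (x + 0.053)² + (y − 7.696)² = 36.8798315572²
eq2: (x − 38.266)² + (y + 47.266)² = 48.5710164310²
eq3: (x + 27.519)² + (y + 48.664)² = 80.9983206087²
eq1−eq2, eq1−eq3 (x²,y² cancel):
  76.638·x − 109.924·y = 2640.108626
  -54.932·x − 112.720·y = -2134.356934
det = 76.638·-112.720 − -109.924·-54.932 = -14676.980528
x = (2640.108626·-112.720 − -109.924·-2134.356934) / -14676.980528 = 36.261552
y = (76.638·-2134.356934 − 2640.108626·-54.932) / -14676.980528 = 1.263639
|P − Q| = √((36.261552 − 15.957)² + (1.263639 − -34.638)²) = 41.245636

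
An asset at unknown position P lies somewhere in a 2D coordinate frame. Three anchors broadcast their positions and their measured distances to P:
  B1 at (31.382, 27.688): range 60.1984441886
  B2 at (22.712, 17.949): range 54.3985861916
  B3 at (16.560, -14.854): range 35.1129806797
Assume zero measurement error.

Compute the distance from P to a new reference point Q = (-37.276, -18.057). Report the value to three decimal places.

eq1: (x − 31.382)² + (y − 27.688)² = 60.1984441886²
eq2: (x − 22.712)² + (y − 17.949)² = 54.3985861916²
eq3: (x − 16.560)² + (y + 14.854)² = 35.1129806797²
eq2−eq3, eq2−eq1 (x²,y² cancel):
  -12.304·x − 65.606·y = 1383.158138
  17.340·x + 19.478·y = 248.807220
det = -12.304·19.478 − -65.606·17.340 = 897.950728
x = (1383.158138·19.478 − -65.606·248.807220) / 897.950728 = 48.181264
y = (-12.304·248.807220 − 1383.158138·17.340) / 897.950728 = -30.118898
|P − Q| = √((48.181264 − -37.276)² + (-30.118898 − -18.057)²) = 86.304306

86.304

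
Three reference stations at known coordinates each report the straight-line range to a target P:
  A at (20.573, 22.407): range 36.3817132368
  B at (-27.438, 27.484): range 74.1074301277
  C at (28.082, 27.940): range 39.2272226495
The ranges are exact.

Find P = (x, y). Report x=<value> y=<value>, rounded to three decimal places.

eq1: (x − 20.573)² + (y − 22.407)² = 36.3817132368²
eq2: (x + 27.438)² + (y − 27.484)² = 74.1074301277²
eq3: (x − 28.082)² + (y − 27.940)² = 39.2272226495²
eq2−eq3, eq2−eq1 (x²,y² cancel):
  111.040·x + 0.912·y = 4014.164427
  96.022·x − 10.154·y = 3585.390020
det = 111.040·-10.154 − 0.912·96.022 = -1215.072224
x = (4014.164427·-10.154 − 0.912·3585.390020) / -1215.072224 = 36.236283
y = (111.040·3585.390020 − 4014.164427·96.022) / -1215.072224 = -10.430336

x=36.236 y=-10.430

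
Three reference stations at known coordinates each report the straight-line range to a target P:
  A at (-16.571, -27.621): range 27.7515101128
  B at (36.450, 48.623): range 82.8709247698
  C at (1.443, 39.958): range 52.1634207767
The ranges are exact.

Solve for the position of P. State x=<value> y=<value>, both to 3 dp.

eq1: (x + 16.571)² + (y + 27.621)² = 27.7515101128²
eq2: (x − 36.450)² + (y − 48.623)² = 82.8709247698²
eq3: (x − 1.443)² + (y − 39.958)² = 52.1634207767²
eq1−eq2, eq1−eq3 (x²,y² cancel):
  106.042·x + 152.488·y = -3442.162912
  36.028·x + 135.158·y = -1389.669823
det = 106.042·135.158 − 152.488·36.028 = 8838.586972
x = (-3442.162912·135.158 − 152.488·-1389.669823) / 8838.586972 = -28.661582
y = (106.042·-1389.669823 − -3442.162912·36.028) / 8838.586972 = -2.641726

x=-28.662 y=-2.642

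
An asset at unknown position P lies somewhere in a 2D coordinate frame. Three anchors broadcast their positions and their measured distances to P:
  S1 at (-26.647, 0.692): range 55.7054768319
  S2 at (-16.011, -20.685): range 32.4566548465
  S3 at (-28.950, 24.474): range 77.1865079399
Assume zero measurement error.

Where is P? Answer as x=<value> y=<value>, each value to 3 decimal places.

eq1: (x + 26.647)² + (y − 0.692)² = 55.7054768319²
eq2: (x + 16.011)² + (y + 20.685)² = 32.4566548465²
eq3: (x + 28.950)² + (y − 24.474)² = 77.1865079399²
eq3−eq2, eq3−eq1 (x²,y² cancel):
  25.878·x − 90.318·y = 4151.464734
  4.606·x − 47.564·y = 2128.119156
det = 25.878·-47.564 − -90.318·4.606 = -814.856484
x = (4151.464734·-47.564 − -90.318·2128.119156) / -814.856484 = 6.446292
y = (25.878·2128.119156 − 4151.464734·4.606) / -814.856484 = -44.117979

x=6.446 y=-44.118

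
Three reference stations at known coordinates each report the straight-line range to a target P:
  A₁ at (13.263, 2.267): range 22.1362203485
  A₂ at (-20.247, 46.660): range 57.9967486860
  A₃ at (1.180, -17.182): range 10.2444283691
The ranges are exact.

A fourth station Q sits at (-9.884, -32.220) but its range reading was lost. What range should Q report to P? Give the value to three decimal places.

23.196

eq1: (x − 13.263)² + (y − 2.267)² = 22.1362203485²
eq2: (x + 20.247)² + (y − 46.660)² = 57.9967486860²
eq3: (x − 1.180)² + (y + 17.182)² = 10.2444283691²
eq3−eq2, eq3−eq1 (x²,y² cancel):
  -42.854·x + 127.684·y = -968.191461
  24.166·x + 38.898·y = -500.631005
det = -42.854·38.898 − 127.684·24.166 = -4752.546436
x = (-968.191461·38.898 − 127.684·-500.631005) / -4752.546436 = -5.525850
y = (-42.854·-500.631005 − -968.191461·24.166) / -4752.546436 = -9.437331
|P − Q| = √((-5.525850 − -9.884)² + (-9.437331 − -32.220)²) = 23.195764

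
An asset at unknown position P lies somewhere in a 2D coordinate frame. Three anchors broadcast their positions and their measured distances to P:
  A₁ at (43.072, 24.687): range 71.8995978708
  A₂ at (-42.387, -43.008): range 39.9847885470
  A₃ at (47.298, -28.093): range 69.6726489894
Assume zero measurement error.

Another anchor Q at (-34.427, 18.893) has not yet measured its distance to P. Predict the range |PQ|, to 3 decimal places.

32.229

eq1: (x − 43.072)² + (y − 24.687)² = 71.8995978708²
eq2: (x + 42.387)² + (y + 43.008)² = 39.9847885470²
eq3: (x − 47.298)² + (y + 28.093)² = 69.6726489894²
eq1−eq2, eq1−eq3 (x²,y² cancel):
  -170.918·x − 135.390·y = 4752.469539
  8.452·x − 105.560·y = 876.946457
det = -170.918·-105.560 − -135.390·8.452 = 19186.420360
x = (4752.469539·-105.560 − -135.390·876.946457) / 19186.420360 = -19.958955
y = (-170.918·876.946457 − 4752.469539·8.452) / 19186.420360 = -9.905642
|P − Q| = √((-19.958955 − -34.427)² + (-9.905642 − 18.893)²) = 32.228653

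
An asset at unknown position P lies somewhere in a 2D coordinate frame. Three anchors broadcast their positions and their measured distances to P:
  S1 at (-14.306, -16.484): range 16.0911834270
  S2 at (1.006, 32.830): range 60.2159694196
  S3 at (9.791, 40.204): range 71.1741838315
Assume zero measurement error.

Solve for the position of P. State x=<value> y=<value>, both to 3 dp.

x=-30.252 y=-18.637

eq1: (x + 14.306)² + (y + 16.484)² = 16.0911834270²
eq2: (x − 1.006)² + (y − 32.830)² = 60.2159694196²
eq3: (x − 9.791)² + (y − 40.204)² = 71.1741838315²
eq1−eq2, eq1−eq3 (x²,y² cancel):
  30.624·x + 98.628·y = -2764.599745
  48.194·x + 113.376·y = -3570.996855
det = 30.624·113.376 − 98.628·48.194 = -1281.251208
x = (-2764.599745·113.376 − 98.628·-3570.996855) / -1281.251208 = -30.252473
y = (30.624·-3570.996855 − -2764.599745·48.194) / -1281.251208 = -18.637182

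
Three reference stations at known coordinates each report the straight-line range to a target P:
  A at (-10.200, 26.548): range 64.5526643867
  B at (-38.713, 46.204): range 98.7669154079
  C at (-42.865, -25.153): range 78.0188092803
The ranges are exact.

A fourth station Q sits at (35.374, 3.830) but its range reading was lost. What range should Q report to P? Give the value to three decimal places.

eq1: (x + 10.200)² + (y − 26.548)² = 64.5526643867²
eq2: (x + 38.713)² + (y − 46.204)² = 98.7669154079²
eq3: (x + 42.865)² + (y + 25.153)² = 78.0188092803²
eq2−eq3, eq2−eq1 (x²,y² cancel):
  -8.304·x − 142.714·y = 2504.544627
  57.026·x − 39.312·y = 2763.187419
det = -8.304·-39.312 − -142.714·57.026 = 8464.855412
x = (2504.544627·-39.312 − -142.714·2763.187419) / 8464.855412 = 34.954746
y = (-8.304·2763.187419 − 2504.544627·57.026) / 8464.855412 = -19.583284
|P − Q| = √((34.954746 − 35.374)² + (-19.583284 − 3.830)²) = 23.417038

23.417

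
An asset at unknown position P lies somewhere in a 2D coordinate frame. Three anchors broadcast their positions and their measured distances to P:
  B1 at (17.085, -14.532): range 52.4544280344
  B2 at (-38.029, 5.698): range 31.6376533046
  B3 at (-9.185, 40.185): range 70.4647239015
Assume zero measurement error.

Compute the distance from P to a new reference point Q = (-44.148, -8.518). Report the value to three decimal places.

19.874

eq1: (x − 17.085)² + (y + 14.532)² = 52.4544280344²
eq2: (x + 38.029)² + (y − 5.698)² = 31.6376533046²
eq3: (x + 9.185)² + (y − 40.185)² = 70.4647239015²
eq1−eq3, eq1−eq2 (x²,y² cancel):
  -52.540·x + 109.434·y = -1017.688093
  -110.228·x + 40.460·y = 2726.121710
det = -52.540·40.460 − 109.434·-110.228 = 9936.922552
x = (-1017.688093·40.460 − 109.434·2726.121710) / 9936.922552 = -34.166117
y = (-52.540·2726.121710 − -1017.688093·-110.228) / 9936.922552 = -25.702943
|P − Q| = √((-34.166117 − -44.148)² + (-25.702943 − -8.518)²) = 19.873607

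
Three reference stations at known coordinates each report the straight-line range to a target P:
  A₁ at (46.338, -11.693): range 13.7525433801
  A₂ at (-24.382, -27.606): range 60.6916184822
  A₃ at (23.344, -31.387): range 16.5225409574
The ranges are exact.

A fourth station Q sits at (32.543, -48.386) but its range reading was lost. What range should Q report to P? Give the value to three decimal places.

eq1: (x − 46.338)² + (y + 11.693)² = 13.7525433801²
eq2: (x + 24.382)² + (y + 27.606)² = 60.6916184822²
eq3: (x − 23.344)² + (y + 31.387)² = 16.5225409574²
eq3−eq1, eq3−eq2 (x²,y² cancel):
  45.988·x + 39.388·y = 837.712298
  -95.452·x + 7.562·y = -3583.991139
det = 45.988·7.562 − 39.388·-95.452 = 4107.424632
x = (837.712298·7.562 − 39.388·-3583.991139) / 4107.424632 = 35.910829
y = (45.988·-3583.991139 − 837.712298·-95.452) / 4107.424632 = -20.659970
|P − Q| = √((35.910829 − 32.543)² + (-20.659970 − -48.386)²) = 27.929823

27.930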